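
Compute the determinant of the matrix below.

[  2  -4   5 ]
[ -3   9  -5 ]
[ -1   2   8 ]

Forward elimination:
R2 <- R2 - (-3/2)*R1:  [   0    3  5/2 ]
R3 <- R3 - (-1/2)*R1:  [    0     0  21/2 ]
Upper-triangular form:
[ 2  -4     5 ]
[ 0   3   5/2 ]
[ 0   0  21/2 ]
det(A) = (-1)^0 * (2) * (3) * (21/2) = 63  (0 row swaps -> sign +1)

det(A) = 63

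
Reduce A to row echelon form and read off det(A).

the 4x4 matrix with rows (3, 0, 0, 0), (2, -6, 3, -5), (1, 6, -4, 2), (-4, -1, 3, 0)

Forward elimination:
R2 <- R2 - (2/3)*R1:  [  0  -6   3  -5 ]
R3 <- R3 - (1/3)*R1:  [  0   6  -4   2 ]
R4 <- R4 - (-4/3)*R1:  [  0  -1   3   0 ]
R3 <- R3 - (-1)*R2:  [  0   0  -1  -3 ]
R4 <- R4 - (1/6)*R2:  [   0    0  5/2  5/6 ]
R4 <- R4 - (-5/2)*R3:  [     0      0      0  -20/3 ]
Upper-triangular form:
[ 3   0   0      0 ]
[ 0  -6   3     -5 ]
[ 0   0  -1     -3 ]
[ 0   0   0  -20/3 ]
det(A) = (-1)^0 * (3) * (-6) * (-1) * (-20/3) = -120  (0 row swaps -> sign +1)

det(A) = -120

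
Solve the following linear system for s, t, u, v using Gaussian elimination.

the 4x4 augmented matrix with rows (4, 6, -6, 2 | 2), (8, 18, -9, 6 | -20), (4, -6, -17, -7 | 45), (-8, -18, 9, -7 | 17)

Forward elimination on [A|b]:
R2 <- R2 - (2)*R1:  [   0    6    3    2  -24 ]
R3 <- R3 - (1)*R1:  [   0  -12  -11   -9   43 ]
R4 <- R4 - (-2)*R1:  [  0  -6  -3  -3  21 ]
R3 <- R3 - (-2)*R2:  [  0   0  -5  -5  -5 ]
R4 <- R4 - (-1)*R2:  [  0   0   0  -1  -3 ]
Row echelon form:
[ 4  6  -6   2  |    2 ]
[ 0  6   3   2  |  -24 ]
[ 0  0  -5  -5  |   -5 ]
[ 0  0   0  -1  |   -3 ]
Back-substitution:
v = (-3) / -1 = 3
u = (-5 - (-5)*(3)) / -5 = -2
t = (-24 - (3)*(-2) - (2)*(3)) / 6 = -4
s = (2 - (6)*(-4) - (-6)*(-2) - (2)*(3)) / 4 = 2

(2, -4, -2, 3)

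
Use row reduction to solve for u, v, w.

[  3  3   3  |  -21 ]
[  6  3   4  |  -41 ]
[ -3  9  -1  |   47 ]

Forward elimination on [A|b]:
R2 <- R2 - (2)*R1:  [  0  -3  -2   1 ]
R3 <- R3 - (-1)*R1:  [  0  12   2  26 ]
R3 <- R3 - (-4)*R2:  [  0   0  -6  30 ]
Row echelon form:
[ 3   3   3  |  -21 ]
[ 0  -3  -2  |    1 ]
[ 0   0  -6  |   30 ]
Back-substitution:
w = (30) / -6 = -5
v = (1 - (-2)*(-5)) / -3 = 3
u = (-21 - (3)*(3) - (3)*(-5)) / 3 = -5

(-5, 3, -5)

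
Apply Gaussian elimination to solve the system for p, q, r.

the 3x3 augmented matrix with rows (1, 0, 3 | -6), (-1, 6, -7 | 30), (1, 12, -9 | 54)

Forward elimination on [A|b]:
R2 <- R2 - (-1)*R1:  [  0   6  -4  24 ]
R3 <- R3 - (1)*R1:  [   0   12  -12   60 ]
R3 <- R3 - (2)*R2:  [  0   0  -4  12 ]
Row echelon form:
[ 1  0   3  |  -6 ]
[ 0  6  -4  |  24 ]
[ 0  0  -4  |  12 ]
Back-substitution:
r = (12) / -4 = -3
q = (24 - (-4)*(-3)) / 6 = 2
p = (-6 - (3)*(-3)) / 1 = 3

(3, 2, -3)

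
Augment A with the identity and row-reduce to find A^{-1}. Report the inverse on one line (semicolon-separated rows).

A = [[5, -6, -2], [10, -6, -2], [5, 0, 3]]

Gauss-Jordan on [A | I]:
R1 <- (1/5)*R1:  [    1  -6/5  -2/5  |   1/5     0     0 ]
R2 <- R2 - (10)*R1:  [  0   6   2  |  -2   1   0 ]
R3 <- R3 - (5)*R1:  [  0   6   5  |  -1   0   1 ]
R2 <- (1/6)*R2:  [    0     1   1/3  |  -1/3   1/6     0 ]
R1 <- R1 - (-6/5)*R2:  [    1     0     0  |  -1/5   1/5     0 ]
R3 <- R3 - (6)*R2:  [  0   0   3  |   1  -1   1 ]
R3 <- (1/3)*R3:  [    0     0     1  |   1/3  -1/3   1/3 ]
R2 <- R2 - (1/3)*R3:  [    0     1     0  |  -4/9  5/18  -1/9 ]
Right block of [I | A^{-1}] is the inverse:
[ -1/5   1/5     0 ]
[ -4/9  5/18  -1/9 ]
[  1/3  -1/3   1/3 ]

inverse = [-1/5 1/5 0; -4/9 5/18 -1/9; 1/3 -1/3 1/3]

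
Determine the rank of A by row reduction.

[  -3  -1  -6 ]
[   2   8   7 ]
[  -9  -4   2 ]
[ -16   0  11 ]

Row reduction:
R2 <- R2 - (-2/3)*R1:  [    0  22/3     3 ]
R3 <- R3 - (3)*R1:  [  0  -1  20 ]
R4 <- R4 - (16/3)*R1:  [    0  16/3    43 ]
R3 <- R3 - (-3/22)*R2:  [      0       0  449/22 ]
R4 <- R4 - (8/11)*R2:  [      0       0  449/11 ]
R4 <- R4 - (2)*R3:  [ 0  0  0 ]
Row echelon form:
[ -3    -1      -6 ]
[  0  22/3       3 ]
[  0     0  449/22 ]
[  0     0       0 ]
Nonzero rows / pivot columns: 3

rank(A) = 3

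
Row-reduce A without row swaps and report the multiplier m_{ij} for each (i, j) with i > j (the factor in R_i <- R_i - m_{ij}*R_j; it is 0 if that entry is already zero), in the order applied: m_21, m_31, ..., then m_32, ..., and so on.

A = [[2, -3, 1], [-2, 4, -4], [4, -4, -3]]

Forward elimination:
R2 <- R2 - (-1)*R1:  [  0   1  -3 ]
R3 <- R3 - (2)*R1:  [  0   2  -5 ]
R3 <- R3 - (2)*R2:  [ 0  0  1 ]
Multipliers (in order of application): m_{21} = -1, m_{31} = 2, m_{32} = 2

multipliers: -1, 2, 2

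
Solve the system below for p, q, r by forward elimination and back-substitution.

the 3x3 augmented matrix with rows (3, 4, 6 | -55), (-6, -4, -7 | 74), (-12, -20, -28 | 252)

Forward elimination on [A|b]:
R2 <- R2 - (-2)*R1:  [   0    4    5  -36 ]
R3 <- R3 - (-4)*R1:  [  0  -4  -4  32 ]
R3 <- R3 - (-1)*R2:  [  0   0   1  -4 ]
Row echelon form:
[ 3  4  6  |  -55 ]
[ 0  4  5  |  -36 ]
[ 0  0  1  |   -4 ]
Back-substitution:
r = (-4) / 1 = -4
q = (-36 - (5)*(-4)) / 4 = -4
p = (-55 - (4)*(-4) - (6)*(-4)) / 3 = -5

(-5, -4, -4)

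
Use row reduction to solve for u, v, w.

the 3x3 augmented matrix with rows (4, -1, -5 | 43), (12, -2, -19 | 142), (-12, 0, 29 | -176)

(5, -3, -4)

Forward elimination on [A|b]:
R2 <- R2 - (3)*R1:  [  0   1  -4  13 ]
R3 <- R3 - (-3)*R1:  [   0   -3   14  -47 ]
R3 <- R3 - (-3)*R2:  [  0   0   2  -8 ]
Row echelon form:
[ 4  -1  -5  |  43 ]
[ 0   1  -4  |  13 ]
[ 0   0   2  |  -8 ]
Back-substitution:
w = (-8) / 2 = -4
v = (13 - (-4)*(-4)) / 1 = -3
u = (43 - (-1)*(-3) - (-5)*(-4)) / 4 = 5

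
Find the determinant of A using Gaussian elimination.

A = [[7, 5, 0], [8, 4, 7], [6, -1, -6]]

Forward elimination:
R2 <- R2 - (8/7)*R1:  [     0  -12/7      7 ]
R3 <- R3 - (6/7)*R1:  [     0  -37/7     -6 ]
R3 <- R3 - (37/12)*R2:  [       0        0  -331/12 ]
Upper-triangular form:
[ 7      5        0 ]
[ 0  -12/7        7 ]
[ 0      0  -331/12 ]
det(A) = (-1)^0 * (7) * (-12/7) * (-331/12) = 331  (0 row swaps -> sign +1)

det(A) = 331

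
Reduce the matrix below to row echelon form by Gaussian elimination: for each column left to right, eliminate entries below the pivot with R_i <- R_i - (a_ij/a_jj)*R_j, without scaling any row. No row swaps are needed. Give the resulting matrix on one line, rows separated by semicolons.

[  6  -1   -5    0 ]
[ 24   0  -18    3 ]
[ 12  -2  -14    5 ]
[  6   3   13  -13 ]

REF = [6 -1 -5 0; 0 4 2 3; 0 0 -4 5; 0 0 0 4]

Forward elimination:
R2 <- R2 - (4)*R1:  [ 0  4  2  3 ]
R3 <- R3 - (2)*R1:  [  0   0  -4   5 ]
R4 <- R4 - (1)*R1:  [   0    4   18  -13 ]
R4 <- R4 - (1)*R2:  [   0    0   16  -16 ]
R4 <- R4 - (-4)*R3:  [ 0  0  0  4 ]
Row echelon form:
[ 6  -1  -5  0 ]
[ 0   4   2  3 ]
[ 0   0  -4  5 ]
[ 0   0   0  4 ]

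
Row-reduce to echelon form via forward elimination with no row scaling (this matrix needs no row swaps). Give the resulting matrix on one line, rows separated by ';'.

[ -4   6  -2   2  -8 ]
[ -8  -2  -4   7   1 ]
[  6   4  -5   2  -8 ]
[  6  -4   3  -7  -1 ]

Forward elimination:
R2 <- R2 - (2)*R1:  [   0  -14    0    3   17 ]
R3 <- R3 - (-3/2)*R1:  [   0   13   -8    5  -20 ]
R4 <- R4 - (-3/2)*R1:  [   0    5    0   -4  -13 ]
R3 <- R3 - (-13/14)*R2:  [      0       0      -8  109/14  -59/14 ]
R4 <- R4 - (-5/14)*R2:  [      0       0       0  -41/14  -97/14 ]
Row echelon form:
[ -4    6  -2       2      -8 ]
[  0  -14   0       3      17 ]
[  0    0  -8  109/14  -59/14 ]
[  0    0   0  -41/14  -97/14 ]

REF = [-4 6 -2 2 -8; 0 -14 0 3 17; 0 0 -8 109/14 -59/14; 0 0 0 -41/14 -97/14]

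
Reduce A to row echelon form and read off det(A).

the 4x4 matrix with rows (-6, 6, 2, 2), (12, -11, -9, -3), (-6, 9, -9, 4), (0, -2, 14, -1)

Forward elimination:
R2 <- R2 - (-2)*R1:  [  0   1  -5   1 ]
R3 <- R3 - (1)*R1:  [   0    3  -11    2 ]
R3 <- R3 - (3)*R2:  [  0   0   4  -1 ]
R4 <- R4 - (-2)*R2:  [ 0  0  4  1 ]
R4 <- R4 - (1)*R3:  [ 0  0  0  2 ]
Upper-triangular form:
[ -6  6   2   2 ]
[  0  1  -5   1 ]
[  0  0   4  -1 ]
[  0  0   0   2 ]
det(A) = (-1)^0 * (-6) * (1) * (4) * (2) = -48  (0 row swaps -> sign +1)

det(A) = -48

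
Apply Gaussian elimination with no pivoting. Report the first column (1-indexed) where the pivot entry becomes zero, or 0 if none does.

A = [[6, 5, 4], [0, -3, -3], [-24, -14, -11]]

first zero-pivot column = 0

Naive forward elimination:
R3 <- R3 - (-4)*R1:  [ 0  6  5 ]
R3 <- R3 - (-2)*R2:  [  0   0  -1 ]
All pivots nonzero; naive elimination completes without hitting a zero pivot.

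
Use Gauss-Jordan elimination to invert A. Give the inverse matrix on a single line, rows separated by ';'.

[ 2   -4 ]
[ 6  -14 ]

inverse = [7/2 -1; 3/2 -1/2]

Gauss-Jordan on [A | I]:
R1 <- (1/2)*R1:  [   1   -2  |  1/2    0 ]
R2 <- R2 - (6)*R1:  [  0  -2  |  -3   1 ]
R2 <- (1/-2)*R2:  [    0     1  |   3/2  -1/2 ]
R1 <- R1 - (-2)*R2:  [   1    0  |  7/2   -1 ]
Right block of [I | A^{-1}] is the inverse:
[ 7/2    -1 ]
[ 3/2  -1/2 ]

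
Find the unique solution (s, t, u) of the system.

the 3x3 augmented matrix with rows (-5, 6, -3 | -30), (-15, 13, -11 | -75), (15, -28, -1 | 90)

Forward elimination on [A|b]:
R2 <- R2 - (3)*R1:  [  0  -5  -2  15 ]
R3 <- R3 - (-3)*R1:  [   0  -10  -10    0 ]
R3 <- R3 - (2)*R2:  [   0    0   -6  -30 ]
Row echelon form:
[ -5   6  -3  |  -30 ]
[  0  -5  -2  |   15 ]
[  0   0  -6  |  -30 ]
Back-substitution:
u = (-30) / -6 = 5
t = (15 - (-2)*(5)) / -5 = -5
s = (-30 - (6)*(-5) - (-3)*(5)) / -5 = -3

(-3, -5, 5)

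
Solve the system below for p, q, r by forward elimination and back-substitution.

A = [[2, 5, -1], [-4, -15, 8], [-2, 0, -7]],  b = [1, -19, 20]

(-3, 1, -2)

Forward elimination on [A|b]:
R2 <- R2 - (-2)*R1:  [   0   -5    6  -17 ]
R3 <- R3 - (-1)*R1:  [  0   5  -8  21 ]
R3 <- R3 - (-1)*R2:  [  0   0  -2   4 ]
Row echelon form:
[ 2   5  -1  |    1 ]
[ 0  -5   6  |  -17 ]
[ 0   0  -2  |    4 ]
Back-substitution:
r = (4) / -2 = -2
q = (-17 - (6)*(-2)) / -5 = 1
p = (1 - (5)*(1) - (-1)*(-2)) / 2 = -3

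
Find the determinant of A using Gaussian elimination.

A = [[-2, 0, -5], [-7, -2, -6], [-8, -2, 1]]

Forward elimination:
R2 <- R2 - (7/2)*R1:  [    0    -2  23/2 ]
R3 <- R3 - (4)*R1:  [  0  -2  21 ]
R3 <- R3 - (1)*R2:  [    0     0  19/2 ]
Upper-triangular form:
[ -2   0    -5 ]
[  0  -2  23/2 ]
[  0   0  19/2 ]
det(A) = (-1)^0 * (-2) * (-2) * (19/2) = 38  (0 row swaps -> sign +1)

det(A) = 38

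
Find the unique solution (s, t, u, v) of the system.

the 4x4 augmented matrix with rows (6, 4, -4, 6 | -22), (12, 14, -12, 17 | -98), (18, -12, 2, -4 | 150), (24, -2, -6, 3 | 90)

Forward elimination on [A|b]:
R2 <- R2 - (2)*R1:  [   0    6   -4    5  -54 ]
R3 <- R3 - (3)*R1:  [   0  -24   14  -22  216 ]
R4 <- R4 - (4)*R1:  [   0  -18   10  -21  178 ]
R3 <- R3 - (-4)*R2:  [  0   0  -2  -2   0 ]
R4 <- R4 - (-3)*R2:  [  0   0  -2  -6  16 ]
R4 <- R4 - (1)*R3:  [  0   0   0  -4  16 ]
Row echelon form:
[ 6  4  -4   6  |  -22 ]
[ 0  6  -4   5  |  -54 ]
[ 0  0  -2  -2  |    0 ]
[ 0  0   0  -4  |   16 ]
Back-substitution:
v = (16) / -4 = -4
u = (0 - (-2)*(-4)) / -2 = 4
t = (-54 - (-4)*(4) - (5)*(-4)) / 6 = -3
s = (-22 - (4)*(-3) - (-4)*(4) - (6)*(-4)) / 6 = 5

(5, -3, 4, -4)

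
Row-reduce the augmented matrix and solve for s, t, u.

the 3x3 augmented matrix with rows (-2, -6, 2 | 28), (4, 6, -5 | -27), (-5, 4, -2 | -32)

Forward elimination on [A|b]:
R2 <- R2 - (-2)*R1:  [  0  -6  -1  29 ]
R3 <- R3 - (5/2)*R1:  [    0    19    -7  -102 ]
R3 <- R3 - (-19/6)*R2:  [     0      0  -61/6  -61/6 ]
Row echelon form:
[ -2  -6      2  |     28 ]
[  0  -6     -1  |     29 ]
[  0   0  -61/6  |  -61/6 ]
Back-substitution:
u = (-61/6) / (-61/6) = 1
t = (29 - (-1)*(1)) / -6 = -5
s = (28 - (-6)*(-5) - (2)*(1)) / -2 = 2

(2, -5, 1)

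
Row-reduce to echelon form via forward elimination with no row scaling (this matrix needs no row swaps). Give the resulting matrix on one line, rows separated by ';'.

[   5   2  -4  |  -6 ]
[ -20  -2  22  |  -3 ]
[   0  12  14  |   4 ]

REF = [5 2 -4 -6; 0 6 6 -27; 0 0 2 58]

Forward elimination:
R2 <- R2 - (-4)*R1:  [   0    6    6  -27 ]
R3 <- R3 - (2)*R2:  [  0   0   2  58 ]
Row echelon form:
[ 5  2  -4  |   -6 ]
[ 0  6   6  |  -27 ]
[ 0  0   2  |   58 ]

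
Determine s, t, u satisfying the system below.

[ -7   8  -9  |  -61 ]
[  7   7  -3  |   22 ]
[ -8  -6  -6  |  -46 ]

Forward elimination on [A|b]:
R2 <- R2 - (-1)*R1:  [   0   15  -12  -39 ]
R3 <- R3 - (8/7)*R1:  [      0  -106/7    30/7   166/7 ]
R3 <- R3 - (-106/105)*R2:  [       0        0  -274/35  -548/35 ]
Row echelon form:
[ -7   8       -9  |      -61 ]
[  0  15      -12  |      -39 ]
[  0   0  -274/35  |  -548/35 ]
Back-substitution:
u = (-548/35) / (-274/35) = 2
t = (-39 - (-12)*(2)) / 15 = -1
s = (-61 - (8)*(-1) - (-9)*(2)) / -7 = 5

(5, -1, 2)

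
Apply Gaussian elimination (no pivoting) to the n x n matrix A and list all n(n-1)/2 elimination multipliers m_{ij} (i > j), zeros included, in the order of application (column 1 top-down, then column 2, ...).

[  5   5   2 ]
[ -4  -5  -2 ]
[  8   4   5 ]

multipliers: -4/5, 8/5, 4

Forward elimination:
R2 <- R2 - (-4/5)*R1:  [    0    -1  -2/5 ]
R3 <- R3 - (8/5)*R1:  [   0   -4  9/5 ]
R3 <- R3 - (4)*R2:  [    0     0  17/5 ]
Multipliers (in order of application): m_{21} = -4/5, m_{31} = 8/5, m_{32} = 4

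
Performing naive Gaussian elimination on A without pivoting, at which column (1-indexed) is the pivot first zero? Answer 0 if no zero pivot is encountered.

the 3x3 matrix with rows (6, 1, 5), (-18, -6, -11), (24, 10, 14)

first zero-pivot column = 0

Naive forward elimination:
R2 <- R2 - (-3)*R1:  [  0  -3   4 ]
R3 <- R3 - (4)*R1:  [  0   6  -6 ]
R3 <- R3 - (-2)*R2:  [ 0  0  2 ]
All pivots nonzero; naive elimination completes without hitting a zero pivot.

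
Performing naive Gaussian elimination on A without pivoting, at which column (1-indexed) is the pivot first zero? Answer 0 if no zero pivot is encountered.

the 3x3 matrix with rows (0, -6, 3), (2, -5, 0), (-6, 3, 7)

Naive forward elimination:
Pivot entry (1,1) is zero but row 2 has 2 in column 1 -> naive elimination stops; a row interchange (e.g. R1 <-> R2) would be required here.

first zero-pivot column = 1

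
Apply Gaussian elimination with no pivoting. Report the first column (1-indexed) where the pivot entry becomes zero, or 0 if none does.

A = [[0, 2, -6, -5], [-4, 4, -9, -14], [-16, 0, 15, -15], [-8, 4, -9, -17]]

first zero-pivot column = 1

Naive forward elimination:
Pivot entry (1,1) is zero but row 2 has -4 in column 1 -> naive elimination stops; a row interchange (e.g. R1 <-> R2) would be required here.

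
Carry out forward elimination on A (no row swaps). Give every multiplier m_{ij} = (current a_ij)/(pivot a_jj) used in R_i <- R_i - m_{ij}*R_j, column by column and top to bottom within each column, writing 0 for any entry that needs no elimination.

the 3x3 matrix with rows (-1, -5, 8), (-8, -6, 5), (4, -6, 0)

Forward elimination:
R2 <- R2 - (8)*R1:  [   0   34  -59 ]
R3 <- R3 - (-4)*R1:  [   0  -26   32 ]
R3 <- R3 - (-13/17)*R2:  [       0        0  -223/17 ]
Multipliers (in order of application): m_{21} = 8, m_{31} = -4, m_{32} = -13/17

multipliers: 8, -4, -13/17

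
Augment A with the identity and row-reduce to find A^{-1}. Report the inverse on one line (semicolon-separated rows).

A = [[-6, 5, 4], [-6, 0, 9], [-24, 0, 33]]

Gauss-Jordan on [A | I]:
R1 <- (1/-6)*R1:  [    1  -5/6  -2/3  |  -1/6     0     0 ]
R2 <- R2 - (-6)*R1:  [  0  -5   5  |  -1   1   0 ]
R3 <- R3 - (-24)*R1:  [   0  -20   17  |   -4    0    1 ]
R2 <- (1/-5)*R2:  [    0     1    -1  |   1/5  -1/5     0 ]
R1 <- R1 - (-5/6)*R2:  [    1     0  -3/2  |     0  -1/6     0 ]
R3 <- R3 - (-20)*R2:  [  0   0  -3  |   0  -4   1 ]
R3 <- (1/-3)*R3:  [    0     0     1  |     0   4/3  -1/3 ]
R1 <- R1 - (-3/2)*R3:  [    1     0     0  |     0  11/6  -1/2 ]
R2 <- R2 - (-1)*R3:  [     0      1      0  |    1/5  17/15   -1/3 ]
Right block of [I | A^{-1}] is the inverse:
[   0   11/6  -1/2 ]
[ 1/5  17/15  -1/3 ]
[   0    4/3  -1/3 ]

inverse = [0 11/6 -1/2; 1/5 17/15 -1/3; 0 4/3 -1/3]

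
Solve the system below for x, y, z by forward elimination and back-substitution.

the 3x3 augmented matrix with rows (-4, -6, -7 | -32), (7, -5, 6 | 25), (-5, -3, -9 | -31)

(5, 2, 0)

Forward elimination on [A|b]:
R2 <- R2 - (-7/4)*R1:  [     0  -31/2  -25/4    -31 ]
R3 <- R3 - (5/4)*R1:  [    0   9/2  -1/4     9 ]
R3 <- R3 - (-9/31)*R2:  [      0       0  -64/31       0 ]
Row echelon form:
[ -4     -6      -7  |  -32 ]
[  0  -31/2   -25/4  |  -31 ]
[  0      0  -64/31  |    0 ]
Back-substitution:
z = (0) / (-64/31) = 0
y = (-31 - (-25/4)*(0)) / (-31/2) = 2
x = (-32 - (-6)*(2) - (-7)*(0)) / -4 = 5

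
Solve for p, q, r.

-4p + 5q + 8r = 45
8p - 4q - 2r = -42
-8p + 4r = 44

Forward elimination on [A|b]:
R2 <- R2 - (-2)*R1:  [  0   6  14  48 ]
R3 <- R3 - (2)*R1:  [   0  -10  -12  -46 ]
R3 <- R3 - (-5/3)*R2:  [    0     0  34/3    34 ]
Row echelon form:
[ -4  5     8  |  45 ]
[  0  6    14  |  48 ]
[  0  0  34/3  |  34 ]
Back-substitution:
r = (34) / (34/3) = 3
q = (48 - (14)*(3)) / 6 = 1
p = (45 - (5)*(1) - (8)*(3)) / -4 = -4

(-4, 1, 3)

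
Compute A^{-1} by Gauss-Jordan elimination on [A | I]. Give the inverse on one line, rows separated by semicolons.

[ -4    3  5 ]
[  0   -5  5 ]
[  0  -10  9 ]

inverse = [-1/4 77/20 -2; 0 9/5 -1; 0 2 -1]

Gauss-Jordan on [A | I]:
R1 <- (1/-4)*R1:  [    1  -3/4  -5/4  |  -1/4     0     0 ]
R2 <- (1/-5)*R2:  [    0     1    -1  |     0  -1/5     0 ]
R1 <- R1 - (-3/4)*R2:  [     1      0     -2  |   -1/4  -3/20      0 ]
R3 <- R3 - (-10)*R2:  [  0   0  -1  |   0  -2   1 ]
R3 <- (1/-1)*R3:  [  0   0   1  |   0   2  -1 ]
R1 <- R1 - (-2)*R3:  [     1      0      0  |   -1/4  77/20     -2 ]
R2 <- R2 - (-1)*R3:  [   0    1    0  |    0  9/5   -1 ]
Right block of [I | A^{-1}] is the inverse:
[ -1/4  77/20  -2 ]
[    0    9/5  -1 ]
[    0      2  -1 ]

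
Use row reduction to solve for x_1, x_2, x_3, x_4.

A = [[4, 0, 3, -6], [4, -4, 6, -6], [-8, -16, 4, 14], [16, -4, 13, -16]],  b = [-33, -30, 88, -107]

Forward elimination on [A|b]:
R2 <- R2 - (1)*R1:  [  0  -4   3   0   3 ]
R3 <- R3 - (-2)*R1:  [   0  -16   10    2   22 ]
R4 <- R4 - (4)*R1:  [  0  -4   1   8  25 ]
R3 <- R3 - (4)*R2:  [  0   0  -2   2  10 ]
R4 <- R4 - (1)*R2:  [  0   0  -2   8  22 ]
R4 <- R4 - (1)*R3:  [  0   0   0   6  12 ]
Row echelon form:
[ 4   0   3  -6  |  -33 ]
[ 0  -4   3   0  |    3 ]
[ 0   0  -2   2  |   10 ]
[ 0   0   0   6  |   12 ]
Back-substitution:
x_4 = (12) / 6 = 2
x_3 = (10 - (2)*(2)) / -2 = -3
x_2 = (3 - (3)*(-3)) / -4 = -3
x_1 = (-33 - (3)*(-3) - (-6)*(2)) / 4 = -3

(-3, -3, -3, 2)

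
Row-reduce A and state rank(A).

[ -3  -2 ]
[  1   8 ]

Row reduction:
R2 <- R2 - (-1/3)*R1:  [    0  22/3 ]
Row echelon form:
[ -3    -2 ]
[  0  22/3 ]
Nonzero rows / pivot columns: 2

rank(A) = 2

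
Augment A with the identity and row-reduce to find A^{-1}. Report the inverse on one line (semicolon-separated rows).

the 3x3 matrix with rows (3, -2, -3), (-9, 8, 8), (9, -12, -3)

Gauss-Jordan on [A | I]:
R1 <- (1/3)*R1:  [    1  -2/3    -1  |   1/3     0     0 ]
R2 <- R2 - (-9)*R1:  [  0   2  -1  |   3   1   0 ]
R3 <- R3 - (9)*R1:  [  0  -6   6  |  -3   0   1 ]
R2 <- (1/2)*R2:  [    0     1  -1/2  |   3/2   1/2     0 ]
R1 <- R1 - (-2/3)*R2:  [    1     0  -4/3  |   4/3   1/3     0 ]
R3 <- R3 - (-6)*R2:  [ 0  0  3  |  6  3  1 ]
R3 <- (1/3)*R3:  [   0    0    1  |    2    1  1/3 ]
R1 <- R1 - (-4/3)*R3:  [   1    0    0  |    4  5/3  4/9 ]
R2 <- R2 - (-1/2)*R3:  [   0    1    0  |  5/2    1  1/6 ]
Right block of [I | A^{-1}] is the inverse:
[   4  5/3  4/9 ]
[ 5/2    1  1/6 ]
[   2    1  1/3 ]

inverse = [4 5/3 4/9; 5/2 1 1/6; 2 1 1/3]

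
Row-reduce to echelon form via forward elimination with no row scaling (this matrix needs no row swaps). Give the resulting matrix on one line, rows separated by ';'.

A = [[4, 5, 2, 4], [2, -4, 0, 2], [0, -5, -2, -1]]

Forward elimination:
R2 <- R2 - (1/2)*R1:  [     0  -13/2     -1      0 ]
R3 <- R3 - (10/13)*R2:  [      0       0  -16/13      -1 ]
Row echelon form:
[ 4      5       2   4 ]
[ 0  -13/2      -1   0 ]
[ 0      0  -16/13  -1 ]

REF = [4 5 2 4; 0 -13/2 -1 0; 0 0 -16/13 -1]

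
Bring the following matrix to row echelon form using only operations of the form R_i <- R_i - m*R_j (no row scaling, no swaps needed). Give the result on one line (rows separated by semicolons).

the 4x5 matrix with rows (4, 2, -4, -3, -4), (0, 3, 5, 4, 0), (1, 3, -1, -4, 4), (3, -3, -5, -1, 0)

REF = [4 2 -4 -3 -4; 0 3 5 4 0; 0 0 -25/6 -79/12 5; 0 0 0 -36/25 48/5]

Forward elimination:
R3 <- R3 - (1/4)*R1:  [     0    5/2      0  -13/4      5 ]
R4 <- R4 - (3/4)*R1:  [    0  -9/2    -2   5/4     3 ]
R3 <- R3 - (5/6)*R2:  [      0       0   -25/6  -79/12       5 ]
R4 <- R4 - (-3/2)*R2:  [    0     0  11/2  29/4     3 ]
R4 <- R4 - (-33/25)*R3:  [      0       0       0  -36/25    48/5 ]
Row echelon form:
[ 4  2     -4      -3    -4 ]
[ 0  3      5       4     0 ]
[ 0  0  -25/6  -79/12     5 ]
[ 0  0      0  -36/25  48/5 ]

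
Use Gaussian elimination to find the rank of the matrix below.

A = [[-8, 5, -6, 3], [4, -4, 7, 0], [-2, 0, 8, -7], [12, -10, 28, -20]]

Row reduction:
R2 <- R2 - (-1/2)*R1:  [    0  -3/2     4   3/2 ]
R3 <- R3 - (1/4)*R1:  [     0   -5/4   19/2  -31/4 ]
R4 <- R4 - (-3/2)*R1:  [     0   -5/2     19  -31/2 ]
R3 <- R3 - (5/6)*R2:  [    0     0  37/6    -9 ]
R4 <- R4 - (5/3)*R2:  [    0     0  37/3   -18 ]
R4 <- R4 - (2)*R3:  [ 0  0  0  0 ]
Row echelon form:
[ -8     5    -6    3 ]
[  0  -3/2     4  3/2 ]
[  0     0  37/6   -9 ]
[  0     0     0    0 ]
Nonzero rows / pivot columns: 3

rank(A) = 3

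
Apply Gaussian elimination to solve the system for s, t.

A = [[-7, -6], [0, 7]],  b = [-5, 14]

Forward elimination on [A|b]:
Row echelon form:
[ -7  -6  |  -5 ]
[  0   7  |  14 ]
Back-substitution:
t = (14) / 7 = 2
s = (-5 - (-6)*(2)) / -7 = -1

(-1, 2)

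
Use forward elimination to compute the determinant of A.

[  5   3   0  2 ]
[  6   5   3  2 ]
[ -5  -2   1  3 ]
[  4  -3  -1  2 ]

Forward elimination:
R2 <- R2 - (6/5)*R1:  [    0   7/5     3  -2/5 ]
R3 <- R3 - (-1)*R1:  [ 0  1  1  5 ]
R4 <- R4 - (4/5)*R1:  [     0  -27/5     -1    2/5 ]
R3 <- R3 - (5/7)*R2:  [    0     0  -8/7  37/7 ]
R4 <- R4 - (-27/7)*R2:  [    0     0  74/7  -8/7 ]
R4 <- R4 - (-37/4)*R3:  [     0      0      0  191/4 ]
Upper-triangular form:
[ 5    3     0      2 ]
[ 0  7/5     3   -2/5 ]
[ 0    0  -8/7   37/7 ]
[ 0    0     0  191/4 ]
det(A) = (-1)^0 * (5) * (7/5) * (-8/7) * (191/4) = -382  (0 row swaps -> sign +1)

det(A) = -382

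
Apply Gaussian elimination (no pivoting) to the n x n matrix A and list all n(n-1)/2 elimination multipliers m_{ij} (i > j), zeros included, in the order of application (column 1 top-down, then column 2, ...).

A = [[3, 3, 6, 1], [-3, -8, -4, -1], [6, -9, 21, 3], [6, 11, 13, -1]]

Forward elimination:
R2 <- R2 - (-1)*R1:  [  0  -5   2   0 ]
R3 <- R3 - (2)*R1:  [   0  -15    9    1 ]
R4 <- R4 - (2)*R1:  [  0   5   1  -3 ]
R3 <- R3 - (3)*R2:  [ 0  0  3  1 ]
R4 <- R4 - (-1)*R2:  [  0   0   3  -3 ]
R4 <- R4 - (1)*R3:  [  0   0   0  -4 ]
Multipliers (in order of application): m_{21} = -1, m_{31} = 2, m_{41} = 2, m_{32} = 3, m_{42} = -1, m_{43} = 1

multipliers: -1, 2, 2, 3, -1, 1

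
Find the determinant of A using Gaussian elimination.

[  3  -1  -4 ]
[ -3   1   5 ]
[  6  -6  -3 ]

Forward elimination:
R2 <- R2 - (-1)*R1:  [ 0  0  1 ]
R3 <- R3 - (2)*R1:  [  0  -4   5 ]
R2 <-> R3   (pivot in column 2 was zero)
[ 3  -1  -4 ]
[ 0  -4   5 ]
[ 0   0   1 ]
Upper-triangular form:
[ 3  -1  -4 ]
[ 0  -4   5 ]
[ 0   0   1 ]
det(A) = (-1)^1 * (3) * (-4) * (1) = 12  (1 row swap -> sign -1)

det(A) = 12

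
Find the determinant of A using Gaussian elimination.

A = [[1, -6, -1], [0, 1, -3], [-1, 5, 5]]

det(A) = 1

Forward elimination:
R3 <- R3 - (-1)*R1:  [  0  -1   4 ]
R3 <- R3 - (-1)*R2:  [ 0  0  1 ]
Upper-triangular form:
[ 1  -6  -1 ]
[ 0   1  -3 ]
[ 0   0   1 ]
det(A) = (-1)^0 * (1) * (1) * (1) = 1  (0 row swaps -> sign +1)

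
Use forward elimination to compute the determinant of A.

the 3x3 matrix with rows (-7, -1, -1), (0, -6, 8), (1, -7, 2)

det(A) = -322

Forward elimination:
R3 <- R3 - (-1/7)*R1:  [     0  -50/7   13/7 ]
R3 <- R3 - (25/21)*R2:  [     0      0  -23/3 ]
Upper-triangular form:
[ -7  -1     -1 ]
[  0  -6      8 ]
[  0   0  -23/3 ]
det(A) = (-1)^0 * (-7) * (-6) * (-23/3) = -322  (0 row swaps -> sign +1)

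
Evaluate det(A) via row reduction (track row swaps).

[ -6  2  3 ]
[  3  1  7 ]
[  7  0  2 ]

det(A) = 53

Forward elimination:
R2 <- R2 - (-1/2)*R1:  [    0     2  17/2 ]
R3 <- R3 - (-7/6)*R1:  [    0   7/3  11/2 ]
R3 <- R3 - (7/6)*R2:  [      0       0  -53/12 ]
Upper-triangular form:
[ -6  2       3 ]
[  0  2    17/2 ]
[  0  0  -53/12 ]
det(A) = (-1)^0 * (-6) * (2) * (-53/12) = 53  (0 row swaps -> sign +1)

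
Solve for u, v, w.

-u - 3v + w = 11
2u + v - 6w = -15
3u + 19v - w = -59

Forward elimination on [A|b]:
R2 <- R2 - (-2)*R1:  [  0  -5  -4   7 ]
R3 <- R3 - (-3)*R1:  [   0   10    2  -26 ]
R3 <- R3 - (-2)*R2:  [   0    0   -6  -12 ]
Row echelon form:
[ -1  -3   1  |   11 ]
[  0  -5  -4  |    7 ]
[  0   0  -6  |  -12 ]
Back-substitution:
w = (-12) / -6 = 2
v = (7 - (-4)*(2)) / -5 = -3
u = (11 - (-3)*(-3) - (1)*(2)) / -1 = 0

(0, -3, 2)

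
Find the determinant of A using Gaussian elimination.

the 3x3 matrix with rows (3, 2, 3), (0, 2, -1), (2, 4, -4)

det(A) = -28

Forward elimination:
R3 <- R3 - (2/3)*R1:  [   0  8/3   -6 ]
R3 <- R3 - (4/3)*R2:  [     0      0  -14/3 ]
Upper-triangular form:
[ 3  2      3 ]
[ 0  2     -1 ]
[ 0  0  -14/3 ]
det(A) = (-1)^0 * (3) * (2) * (-14/3) = -28  (0 row swaps -> sign +1)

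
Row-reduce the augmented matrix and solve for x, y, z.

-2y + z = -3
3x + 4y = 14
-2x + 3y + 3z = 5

Forward elimination on [A|b]:
R1 <-> R2   (pivot in column 1 was zero)
[  3   4  0  14 ]
[  0  -2  1  -3 ]
[ -2   3  3   5 ]
R3 <- R3 - (-2/3)*R1:  [    0  17/3     3  43/3 ]
R3 <- R3 - (-17/6)*R2:  [    0     0  35/6  35/6 ]
Row echelon form:
[ 3   4     0  |    14 ]
[ 0  -2     1  |    -3 ]
[ 0   0  35/6  |  35/6 ]
Back-substitution:
z = (35/6) / (35/6) = 1
y = (-3 - (1)*(1)) / -2 = 2
x = (14 - (4)*(2)) / 3 = 2

(2, 2, 1)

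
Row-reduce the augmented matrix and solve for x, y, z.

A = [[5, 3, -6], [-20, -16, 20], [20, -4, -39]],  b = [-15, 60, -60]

Forward elimination on [A|b]:
R2 <- R2 - (-4)*R1:  [  0  -4  -4   0 ]
R3 <- R3 - (4)*R1:  [   0  -16  -15    0 ]
R3 <- R3 - (4)*R2:  [ 0  0  1  0 ]
Row echelon form:
[ 5   3  -6  |  -15 ]
[ 0  -4  -4  |    0 ]
[ 0   0   1  |    0 ]
Back-substitution:
z = (0) / 1 = 0
y = (0 - (-4)*(0)) / -4 = 0
x = (-15 - (3)*(0) - (-6)*(0)) / 5 = -3

(-3, 0, 0)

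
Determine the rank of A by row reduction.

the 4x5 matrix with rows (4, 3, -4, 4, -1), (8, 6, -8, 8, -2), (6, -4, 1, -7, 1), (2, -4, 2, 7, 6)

Row reduction:
R2 <- R2 - (2)*R1:  [ 0  0  0  0  0 ]
R3 <- R3 - (3/2)*R1:  [     0  -17/2      7    -13    5/2 ]
R4 <- R4 - (1/2)*R1:  [     0  -11/2      4      5   13/2 ]
R2 <-> R3   (pivot in column 2 was zero)
[ 4      3  -4    4    -1 ]
[ 0  -17/2   7  -13   5/2 ]
[ 0      0   0    0     0 ]
[ 0  -11/2   4    5  13/2 ]
R4 <- R4 - (11/17)*R2:  [      0       0   -9/17  228/17   83/17 ]
R3 <-> R4   (pivot in column 3 was zero)
[ 4      3     -4       4     -1 ]
[ 0  -17/2      7     -13    5/2 ]
[ 0      0  -9/17  228/17  83/17 ]
[ 0      0      0       0      0 ]
Row echelon form:
[ 4      3     -4       4     -1 ]
[ 0  -17/2      7     -13    5/2 ]
[ 0      0  -9/17  228/17  83/17 ]
[ 0      0      0       0      0 ]
Nonzero rows / pivot columns: 3

rank(A) = 3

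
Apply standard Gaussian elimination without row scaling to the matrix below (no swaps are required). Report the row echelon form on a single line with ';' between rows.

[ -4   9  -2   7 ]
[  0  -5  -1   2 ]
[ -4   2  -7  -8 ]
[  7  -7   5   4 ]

REF = [-4 9 -2 7; 0 -5 -1 2; 0 0 -18/5 -89/5; 0 0 0 1511/72]

Forward elimination:
R3 <- R3 - (1)*R1:  [   0   -7   -5  -15 ]
R4 <- R4 - (-7/4)*R1:  [    0  35/4   3/2  65/4 ]
R3 <- R3 - (7/5)*R2:  [     0      0  -18/5  -89/5 ]
R4 <- R4 - (-7/4)*R2:  [    0     0  -1/4  79/4 ]
R4 <- R4 - (5/72)*R3:  [       0        0        0  1511/72 ]
Row echelon form:
[ -4   9     -2        7 ]
[  0  -5     -1        2 ]
[  0   0  -18/5    -89/5 ]
[  0   0      0  1511/72 ]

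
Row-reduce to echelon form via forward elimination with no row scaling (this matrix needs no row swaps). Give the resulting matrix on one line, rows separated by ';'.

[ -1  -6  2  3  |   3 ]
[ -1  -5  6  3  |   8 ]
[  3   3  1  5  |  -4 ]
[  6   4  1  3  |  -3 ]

Forward elimination:
R2 <- R2 - (1)*R1:  [ 0  1  4  0  5 ]
R3 <- R3 - (-3)*R1:  [   0  -15    7   14    5 ]
R4 <- R4 - (-6)*R1:  [   0  -32   13   21   15 ]
R3 <- R3 - (-15)*R2:  [  0   0  67  14  80 ]
R4 <- R4 - (-32)*R2:  [   0    0  141   21  175 ]
R4 <- R4 - (141/67)*R3:  [       0        0        0  -567/67   445/67 ]
Row echelon form:
[ -1  -6   2        3  |       3 ]
[  0   1   4        0  |       5 ]
[  0   0  67       14  |      80 ]
[  0   0   0  -567/67  |  445/67 ]

REF = [-1 -6 2 3 3; 0 1 4 0 5; 0 0 67 14 80; 0 0 0 -567/67 445/67]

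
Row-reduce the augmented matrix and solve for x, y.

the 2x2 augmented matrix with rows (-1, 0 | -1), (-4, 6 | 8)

Forward elimination on [A|b]:
R2 <- R2 - (4)*R1:  [  0   6  12 ]
Row echelon form:
[ -1  0  |  -1 ]
[  0  6  |  12 ]
Back-substitution:
y = (12) / 6 = 2
x = (-1) / -1 = 1

(1, 2)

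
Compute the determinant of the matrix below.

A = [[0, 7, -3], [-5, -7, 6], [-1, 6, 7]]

det(A) = 314

Forward elimination:
R1 <-> R2   (pivot in column 1 was zero)
[ -5  -7   6 ]
[  0   7  -3 ]
[ -1   6   7 ]
R3 <- R3 - (1/5)*R1:  [    0  37/5  29/5 ]
R3 <- R3 - (37/35)*R2:  [      0       0  314/35 ]
Upper-triangular form:
[ -5  -7       6 ]
[  0   7      -3 ]
[  0   0  314/35 ]
det(A) = (-1)^1 * (-5) * (7) * (314/35) = 314  (1 row swap -> sign -1)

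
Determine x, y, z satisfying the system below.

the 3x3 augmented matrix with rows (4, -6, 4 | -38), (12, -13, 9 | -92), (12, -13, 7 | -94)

(-3, 5, 1)

Forward elimination on [A|b]:
R2 <- R2 - (3)*R1:  [  0   5  -3  22 ]
R3 <- R3 - (3)*R1:  [  0   5  -5  20 ]
R3 <- R3 - (1)*R2:  [  0   0  -2  -2 ]
Row echelon form:
[ 4  -6   4  |  -38 ]
[ 0   5  -3  |   22 ]
[ 0   0  -2  |   -2 ]
Back-substitution:
z = (-2) / -2 = 1
y = (22 - (-3)*(1)) / 5 = 5
x = (-38 - (-6)*(5) - (4)*(1)) / 4 = -3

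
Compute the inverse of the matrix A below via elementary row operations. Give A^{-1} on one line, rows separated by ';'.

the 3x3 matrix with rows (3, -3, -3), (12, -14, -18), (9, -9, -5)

inverse = [23/6 -1/2 -1/2; 17/4 -1/2 -3/4; -3/4 0 1/4]

Gauss-Jordan on [A | I]:
R1 <- (1/3)*R1:  [   1   -1   -1  |  1/3    0    0 ]
R2 <- R2 - (12)*R1:  [  0  -2  -6  |  -4   1   0 ]
R3 <- R3 - (9)*R1:  [  0   0   4  |  -3   0   1 ]
R2 <- (1/-2)*R2:  [    0     1     3  |     2  -1/2     0 ]
R1 <- R1 - (-1)*R2:  [    1     0     2  |   7/3  -1/2     0 ]
R3 <- (1/4)*R3:  [    0     0     1  |  -3/4     0   1/4 ]
R1 <- R1 - (2)*R3:  [    1     0     0  |  23/6  -1/2  -1/2 ]
R2 <- R2 - (3)*R3:  [    0     1     0  |  17/4  -1/2  -3/4 ]
Right block of [I | A^{-1}] is the inverse:
[ 23/6  -1/2  -1/2 ]
[ 17/4  -1/2  -3/4 ]
[ -3/4     0   1/4 ]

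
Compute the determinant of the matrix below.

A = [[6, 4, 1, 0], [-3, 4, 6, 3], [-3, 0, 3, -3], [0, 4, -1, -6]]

det(A) = -1152

Forward elimination:
R2 <- R2 - (-1/2)*R1:  [    0     6  13/2     3 ]
R3 <- R3 - (-1/2)*R1:  [   0    2  7/2   -3 ]
R3 <- R3 - (1/3)*R2:  [   0    0  4/3   -4 ]
R4 <- R4 - (2/3)*R2:  [     0      0  -16/3     -8 ]
R4 <- R4 - (-4)*R3:  [   0    0    0  -24 ]
Upper-triangular form:
[ 6  4     1    0 ]
[ 0  6  13/2    3 ]
[ 0  0   4/3   -4 ]
[ 0  0     0  -24 ]
det(A) = (-1)^0 * (6) * (6) * (4/3) * (-24) = -1152  (0 row swaps -> sign +1)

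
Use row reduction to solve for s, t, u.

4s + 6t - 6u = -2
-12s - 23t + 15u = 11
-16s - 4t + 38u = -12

(1, -1, 0)

Forward elimination on [A|b]:
R2 <- R2 - (-3)*R1:  [  0  -5  -3   5 ]
R3 <- R3 - (-4)*R1:  [   0   20   14  -20 ]
R3 <- R3 - (-4)*R2:  [ 0  0  2  0 ]
Row echelon form:
[ 4   6  -6  |  -2 ]
[ 0  -5  -3  |   5 ]
[ 0   0   2  |   0 ]
Back-substitution:
u = (0) / 2 = 0
t = (5 - (-3)*(0)) / -5 = -1
s = (-2 - (6)*(-1) - (-6)*(0)) / 4 = 1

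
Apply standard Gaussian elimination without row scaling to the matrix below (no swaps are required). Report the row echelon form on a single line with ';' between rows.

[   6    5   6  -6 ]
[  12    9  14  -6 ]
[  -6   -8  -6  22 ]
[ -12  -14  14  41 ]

Forward elimination:
R2 <- R2 - (2)*R1:  [  0  -1   2   6 ]
R3 <- R3 - (-1)*R1:  [  0  -3   0  16 ]
R4 <- R4 - (-2)*R1:  [  0  -4  26  29 ]
R3 <- R3 - (3)*R2:  [  0   0  -6  -2 ]
R4 <- R4 - (4)*R2:  [  0   0  18   5 ]
R4 <- R4 - (-3)*R3:  [  0   0   0  -1 ]
Row echelon form:
[ 6   5   6  -6 ]
[ 0  -1   2   6 ]
[ 0   0  -6  -2 ]
[ 0   0   0  -1 ]

REF = [6 5 6 -6; 0 -1 2 6; 0 0 -6 -2; 0 0 0 -1]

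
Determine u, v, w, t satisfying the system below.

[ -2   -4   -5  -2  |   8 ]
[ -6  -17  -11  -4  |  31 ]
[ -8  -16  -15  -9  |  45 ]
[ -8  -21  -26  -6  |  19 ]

(-4, -1, 2, -3)

Forward elimination on [A|b]:
R2 <- R2 - (3)*R1:  [  0  -5   4   2   7 ]
R3 <- R3 - (4)*R1:  [  0   0   5  -1  13 ]
R4 <- R4 - (4)*R1:  [   0   -5   -6    2  -13 ]
R4 <- R4 - (1)*R2:  [   0    0  -10    0  -20 ]
R4 <- R4 - (-2)*R3:  [  0   0   0  -2   6 ]
Row echelon form:
[ -2  -4  -5  -2  |   8 ]
[  0  -5   4   2  |   7 ]
[  0   0   5  -1  |  13 ]
[  0   0   0  -2  |   6 ]
Back-substitution:
t = (6) / -2 = -3
w = (13 - (-1)*(-3)) / 5 = 2
v = (7 - (4)*(2) - (2)*(-3)) / -5 = -1
u = (8 - (-4)*(-1) - (-5)*(2) - (-2)*(-3)) / -2 = -4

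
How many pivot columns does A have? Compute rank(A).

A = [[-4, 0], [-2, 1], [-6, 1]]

rank(A) = 2

Row reduction:
R2 <- R2 - (1/2)*R1:  [ 0  1 ]
R3 <- R3 - (3/2)*R1:  [ 0  1 ]
R3 <- R3 - (1)*R2:  [ 0  0 ]
Row echelon form:
[ -4  0 ]
[  0  1 ]
[  0  0 ]
Nonzero rows / pivot columns: 2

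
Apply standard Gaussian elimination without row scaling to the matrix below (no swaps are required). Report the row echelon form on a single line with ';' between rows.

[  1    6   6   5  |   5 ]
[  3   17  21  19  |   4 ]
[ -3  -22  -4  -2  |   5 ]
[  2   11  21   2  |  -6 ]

REF = [1 6 6 5 5; 0 -1 3 4 -11; 0 0 2 -3 64; 0 0 0 -3 -197]

Forward elimination:
R2 <- R2 - (3)*R1:  [   0   -1    3    4  -11 ]
R3 <- R3 - (-3)*R1:  [  0  -4  14  13  20 ]
R4 <- R4 - (2)*R1:  [   0   -1    9   -8  -16 ]
R3 <- R3 - (4)*R2:  [  0   0   2  -3  64 ]
R4 <- R4 - (1)*R2:  [   0    0    6  -12   -5 ]
R4 <- R4 - (3)*R3:  [    0     0     0    -3  -197 ]
Row echelon form:
[ 1   6  6   5  |     5 ]
[ 0  -1  3   4  |   -11 ]
[ 0   0  2  -3  |    64 ]
[ 0   0  0  -3  |  -197 ]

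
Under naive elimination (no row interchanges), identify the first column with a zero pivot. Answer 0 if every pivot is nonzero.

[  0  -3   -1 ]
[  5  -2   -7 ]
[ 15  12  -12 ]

first zero-pivot column = 1

Naive forward elimination:
Pivot entry (1,1) is zero but row 2 has 5 in column 1 -> naive elimination stops; a row interchange (e.g. R1 <-> R2) would be required here.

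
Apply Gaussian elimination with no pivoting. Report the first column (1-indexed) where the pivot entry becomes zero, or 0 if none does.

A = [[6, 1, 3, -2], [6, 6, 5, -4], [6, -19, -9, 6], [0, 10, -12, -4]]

Naive forward elimination:
R2 <- R2 - (1)*R1:  [  0   5   2  -2 ]
R3 <- R3 - (1)*R1:  [   0  -20  -12    8 ]
R3 <- R3 - (-4)*R2:  [  0   0  -4   0 ]
R4 <- R4 - (2)*R2:  [   0    0  -16    0 ]
R4 <- R4 - (4)*R3:  [ 0  0  0  0 ]
Matrix at this point:
[ 6  1   3  -2 ]
[ 0  5   2  -2 ]
[ 0  0  -4   0 ]
[ 0  0   0   0 ]
Pivot entry (4,4) in the last row is zero and there are no rows below to swap with -> zero pivot in column 4 (A is singular).

first zero-pivot column = 4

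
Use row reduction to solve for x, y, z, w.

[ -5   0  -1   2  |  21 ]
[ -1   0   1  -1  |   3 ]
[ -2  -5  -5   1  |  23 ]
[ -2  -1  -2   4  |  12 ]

(-4, -2, -1, 0)

Forward elimination on [A|b]:
R2 <- R2 - (1/5)*R1:  [    0     0   6/5  -7/5  -6/5 ]
R3 <- R3 - (2/5)*R1:  [     0     -5  -23/5    1/5   73/5 ]
R4 <- R4 - (2/5)*R1:  [    0    -1  -8/5  16/5  18/5 ]
R2 <-> R3   (pivot in column 2 was zero)
[ -5   0     -1     2    21 ]
[  0  -5  -23/5   1/5  73/5 ]
[  0   0    6/5  -7/5  -6/5 ]
[  0  -1   -8/5  16/5  18/5 ]
R4 <- R4 - (1/5)*R2:  [      0       0  -17/25   79/25   17/25 ]
R4 <- R4 - (-17/30)*R3:  [     0      0      0  71/30      0 ]
Row echelon form:
[ -5   0     -1      2  |    21 ]
[  0  -5  -23/5    1/5  |  73/5 ]
[  0   0    6/5   -7/5  |  -6/5 ]
[  0   0      0  71/30  |     0 ]
Back-substitution:
w = (0) / (71/30) = 0
z = (-6/5 - (-7/5)*(0)) / (6/5) = -1
y = (73/5 - (-23/5)*(-1) - (1/5)*(0)) / -5 = -2
x = (21 - (-1)*(-1) - (2)*(0)) / -5 = -4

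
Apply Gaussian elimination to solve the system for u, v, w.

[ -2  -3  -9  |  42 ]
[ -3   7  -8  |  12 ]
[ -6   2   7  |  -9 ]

Forward elimination on [A|b]:
R2 <- R2 - (3/2)*R1:  [    0  23/2  11/2   -51 ]
R3 <- R3 - (3)*R1:  [    0    11    34  -135 ]
R3 <- R3 - (22/23)*R2:  [        0         0    661/23  -1983/23 ]
Row echelon form:
[ -2    -3      -9  |        42 ]
[  0  23/2    11/2  |       -51 ]
[  0     0  661/23  |  -1983/23 ]
Back-substitution:
w = (-1983/23) / (661/23) = -3
v = (-51 - (11/2)*(-3)) / (23/2) = -3
u = (42 - (-3)*(-3) - (-9)*(-3)) / -2 = -3

(-3, -3, -3)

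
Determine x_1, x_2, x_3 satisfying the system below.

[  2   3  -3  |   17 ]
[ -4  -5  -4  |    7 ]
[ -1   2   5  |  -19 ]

(1, 1, -4)

Forward elimination on [A|b]:
R2 <- R2 - (-2)*R1:  [   0    1  -10   41 ]
R3 <- R3 - (-1/2)*R1:  [     0    7/2    7/2  -21/2 ]
R3 <- R3 - (7/2)*R2:  [    0     0  77/2  -154 ]
Row echelon form:
[ 2  3    -3  |    17 ]
[ 0  1   -10  |    41 ]
[ 0  0  77/2  |  -154 ]
Back-substitution:
x_3 = (-154) / (77/2) = -4
x_2 = (41 - (-10)*(-4)) / 1 = 1
x_1 = (17 - (3)*(1) - (-3)*(-4)) / 2 = 1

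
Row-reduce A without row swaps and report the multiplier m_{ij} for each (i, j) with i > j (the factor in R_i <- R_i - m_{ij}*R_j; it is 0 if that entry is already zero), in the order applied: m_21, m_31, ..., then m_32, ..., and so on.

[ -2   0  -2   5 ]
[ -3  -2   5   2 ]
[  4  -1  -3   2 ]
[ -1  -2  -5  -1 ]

multipliers: 3/2, -2, 1/2, 1/2, 1, 12/11

Forward elimination:
R2 <- R2 - (3/2)*R1:  [     0     -2      8  -11/2 ]
R3 <- R3 - (-2)*R1:  [  0  -1  -7  12 ]
R4 <- R4 - (1/2)*R1:  [    0    -2    -4  -7/2 ]
R3 <- R3 - (1/2)*R2:  [    0     0   -11  59/4 ]
R4 <- R4 - (1)*R2:  [   0    0  -12    2 ]
R4 <- R4 - (12/11)*R3:  [       0        0        0  -155/11 ]
Multipliers (in order of application): m_{21} = 3/2, m_{31} = -2, m_{41} = 1/2, m_{32} = 1/2, m_{42} = 1, m_{43} = 12/11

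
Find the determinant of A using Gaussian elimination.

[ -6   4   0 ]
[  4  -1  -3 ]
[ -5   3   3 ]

Forward elimination:
R2 <- R2 - (-2/3)*R1:  [   0  5/3   -3 ]
R3 <- R3 - (5/6)*R1:  [    0  -1/3     3 ]
R3 <- R3 - (-1/5)*R2:  [    0     0  12/5 ]
Upper-triangular form:
[ -6    4     0 ]
[  0  5/3    -3 ]
[  0    0  12/5 ]
det(A) = (-1)^0 * (-6) * (5/3) * (12/5) = -24  (0 row swaps -> sign +1)

det(A) = -24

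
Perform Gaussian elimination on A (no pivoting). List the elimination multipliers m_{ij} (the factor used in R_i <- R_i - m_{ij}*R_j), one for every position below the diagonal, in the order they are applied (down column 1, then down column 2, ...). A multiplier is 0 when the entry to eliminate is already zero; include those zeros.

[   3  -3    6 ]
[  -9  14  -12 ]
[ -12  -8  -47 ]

Forward elimination:
R2 <- R2 - (-3)*R1:  [ 0  5  6 ]
R3 <- R3 - (-4)*R1:  [   0  -20  -23 ]
R3 <- R3 - (-4)*R2:  [ 0  0  1 ]
Multipliers (in order of application): m_{21} = -3, m_{31} = -4, m_{32} = -4

multipliers: -3, -4, -4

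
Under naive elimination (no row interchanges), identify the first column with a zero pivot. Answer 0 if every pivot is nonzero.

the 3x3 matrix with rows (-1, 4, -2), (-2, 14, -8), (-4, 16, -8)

first zero-pivot column = 3

Naive forward elimination:
R2 <- R2 - (2)*R1:  [  0   6  -4 ]
R3 <- R3 - (4)*R1:  [ 0  0  0 ]
Matrix at this point:
[ -1  4  -2 ]
[  0  6  -4 ]
[  0  0   0 ]
Pivot entry (3,3) in the last row is zero and there are no rows below to swap with -> zero pivot in column 3 (A is singular).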